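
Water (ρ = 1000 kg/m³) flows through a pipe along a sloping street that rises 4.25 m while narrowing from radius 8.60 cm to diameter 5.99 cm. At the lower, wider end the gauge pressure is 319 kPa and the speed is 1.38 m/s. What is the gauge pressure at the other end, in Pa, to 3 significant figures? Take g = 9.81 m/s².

P₂ ≈ 214000 Pa

Mass conservation (A₁v₁ = A₂v₂) gives v₂ = 1.38 × 232/28.2 = 11.4 m/s.
Energy conservation along the streamline gives P₂ = P₁ − ½ρ(v₂² − v₁²) − ρg(h₂ − h₁).
P₂ = 319000 + ½·1000·(1.38² − 11.4²) − 1000·9.81·(+4.25) = 319000 + (-63800) − (41700) = 214000 Pa.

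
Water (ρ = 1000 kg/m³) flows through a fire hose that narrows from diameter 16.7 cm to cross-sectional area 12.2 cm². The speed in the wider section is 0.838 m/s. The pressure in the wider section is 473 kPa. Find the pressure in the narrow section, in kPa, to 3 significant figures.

P₂ ≈ 360 kPa

Mass conservation (A₁v₁ = A₂v₂) gives v₂ = 0.838 × 219/12.2 = 15.0 m/s.
Along the horizontal streamline, P + ½ρv² is constant.
P₂ = P₁ − ½ρ(v₂² − v₁²) = 473000 − ½·1000·(15.0² − 0.838²) = 473000 − 113000 = 360000 Pa.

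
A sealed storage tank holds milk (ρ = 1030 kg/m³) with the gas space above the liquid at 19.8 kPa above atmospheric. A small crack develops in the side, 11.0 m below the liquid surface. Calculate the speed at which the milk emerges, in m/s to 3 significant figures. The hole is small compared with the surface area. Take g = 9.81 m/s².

v ≈ 15.9 m/s

Take point 1 at the surface (v₁ ≈ 0) and point 2 at the hole (at atmospheric pressure). Bernoulli: P₁ + ρg h = P_atm + ½ρv₂².
With P₁ − P_atm = 19800 Pa, v₂ = √(2gh + 2ΔP/ρ) = √(2·9.81·11.0 + 2·19800/1030) = 15.9 m/s.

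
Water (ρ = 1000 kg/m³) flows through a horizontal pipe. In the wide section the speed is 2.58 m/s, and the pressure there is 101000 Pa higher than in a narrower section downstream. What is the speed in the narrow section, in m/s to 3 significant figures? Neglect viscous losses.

v₂ = 14.4 m/s

Horizontal Bernoulli: P₁ + ½ρv₁² = P₂ + ½ρv₂², so v₂² = v₁² + 2(P₁ − P₂)/ρ.
v₂ = √(2.58² + 2·101000/1000) = √(6.66 + 202) = 14.4 m/s.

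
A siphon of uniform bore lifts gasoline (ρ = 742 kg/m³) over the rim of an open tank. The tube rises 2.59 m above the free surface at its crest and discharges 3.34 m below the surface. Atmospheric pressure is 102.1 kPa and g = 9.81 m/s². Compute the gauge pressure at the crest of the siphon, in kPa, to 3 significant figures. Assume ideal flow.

P_gauge = -43.2 kPa

From the surface to the outlet (both open to atmosphere, surface at rest): v = √(2g·h_out) = √(2·9.81·3.34) = 8.10 m/s.
Continuity keeps v the same throughout the tube; from surface to crest, P_atm + 0 = P_top + ½ρv² + ρg·h_top.
P_top = 102100 − ½·742·8.10² − 742·9.81·2.59 = 58900 Pa. So P_gauge = P_top − P_atm = -43200 Pa.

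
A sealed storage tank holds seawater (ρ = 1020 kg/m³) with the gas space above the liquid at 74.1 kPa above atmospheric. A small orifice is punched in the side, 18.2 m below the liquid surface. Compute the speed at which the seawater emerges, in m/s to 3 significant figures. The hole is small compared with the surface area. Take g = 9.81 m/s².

v ≈ 22.4 m/s

Take point 1 at the surface (v₁ ≈ 0) and point 2 at the hole (at atmospheric pressure). Bernoulli: P₁ + ρg h = P_atm + ½ρv₂².
With P₁ − P_atm = 74100 Pa, v₂ = √(2gh + 2ΔP/ρ) = √(2·9.81·18.2 + 2·74100/1020) = 22.4 m/s.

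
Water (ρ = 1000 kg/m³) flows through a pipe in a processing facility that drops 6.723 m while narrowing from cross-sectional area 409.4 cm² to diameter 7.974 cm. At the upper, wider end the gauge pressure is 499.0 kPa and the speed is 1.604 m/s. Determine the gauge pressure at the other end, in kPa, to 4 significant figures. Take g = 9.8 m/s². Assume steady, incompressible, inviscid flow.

P₂ ≈ 479.7 kPa

Continuity gives A₁v₁ = A₂v₂, so v₂ = (409.4 cm²)/(49.94 cm²) × 1.604 m/s = 13.15 m/s.
Applying Bernoulli between the two ends and solving for P₂: P₂ = P₁ + ½ρ(v₁² − v₂²) − ρgΔh.
P₂ = 499000 + ½·1000·(1.604² − 13.15²) − 1000·9.8·(−6.723) = 499000 + (-85170) − (-65890) = 479700 Pa.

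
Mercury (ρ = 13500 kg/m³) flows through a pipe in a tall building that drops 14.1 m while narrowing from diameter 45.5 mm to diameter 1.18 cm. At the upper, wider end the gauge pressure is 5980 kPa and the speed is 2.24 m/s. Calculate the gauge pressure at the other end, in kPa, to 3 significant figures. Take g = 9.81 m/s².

The volume flow rate is constant, so v₂ = (A₁/A₂)v₁ = (16.3/1.09)·2.24 = 33.3 m/s.
Bernoulli: P₁ + ½ρv₁² + ρg h₁ = P₂ + ½ρv₂² + ρg h₂, so P₂ = P₁ + ½ρ(v₁² − v₂²) − ρg(h₂ − h₁).
P₂ = 5980000 + ½·13500·(2.24² − 33.3²) − 13500·9.81·(−14.1) = 5980000 + (-7450000) − (-1870000) = 394000 Pa.

P₂ = 394 kPa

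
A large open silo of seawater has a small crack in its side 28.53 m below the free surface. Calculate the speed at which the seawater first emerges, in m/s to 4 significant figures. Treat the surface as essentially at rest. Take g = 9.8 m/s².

v ≈ 23.65 m/s

Torricelli's result v = √(2gh) gives v = √(2·9.8·28.53) = 23.65 m/s.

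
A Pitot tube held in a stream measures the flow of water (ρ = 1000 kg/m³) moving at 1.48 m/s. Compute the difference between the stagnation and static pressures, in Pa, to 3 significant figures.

1100 Pa

Bernoulli between the free stream and the stagnation point: ½ρv² = P_stag − P_static.
ΔP = ½·1000·1.48² = 1100 Pa.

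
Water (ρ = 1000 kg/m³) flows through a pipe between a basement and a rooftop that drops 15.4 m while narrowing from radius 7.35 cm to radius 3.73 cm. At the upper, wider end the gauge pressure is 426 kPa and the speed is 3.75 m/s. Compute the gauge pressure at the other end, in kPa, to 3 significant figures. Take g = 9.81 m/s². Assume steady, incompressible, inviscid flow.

P₂ = 478 kPa

By continuity, v₂ = v₁·A₁/A₂ = 3.75·(170/43.7) = 14.6 m/s.
Bernoulli: P₁ + ½ρv₁² + ρg h₁ = P₂ + ½ρv₂² + ρg h₂, so P₂ = P₁ + ½ρ(v₁² − v₂²) − ρg(h₂ − h₁).
P₂ = 426000 + ½·1000·(3.75² − 14.6²) − 1000·9.81·(−15.4) = 426000 + (-99000) − (-151000) = 478000 Pa.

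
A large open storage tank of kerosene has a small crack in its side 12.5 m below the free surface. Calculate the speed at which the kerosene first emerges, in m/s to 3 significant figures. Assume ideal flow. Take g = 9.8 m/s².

Torricelli's result v = √(2gh) gives v = √(2·9.8·12.5) = 15.7 m/s.

v ≈ 15.7 m/s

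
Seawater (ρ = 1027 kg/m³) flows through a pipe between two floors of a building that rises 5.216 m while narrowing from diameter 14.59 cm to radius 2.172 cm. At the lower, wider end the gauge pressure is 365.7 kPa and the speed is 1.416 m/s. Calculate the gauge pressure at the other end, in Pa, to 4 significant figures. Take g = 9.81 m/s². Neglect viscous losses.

Mass conservation (A₁v₁ = A₂v₂) gives v₂ = 1.416 × 167.2/14.82 = 15.97 m/s.
Applying Bernoulli between the two ends and solving for P₂: P₂ = P₁ + ½ρ(v₁² − v₂²) − ρgΔh.
P₂ = 365700 + ½·1027·(1.416² − 15.97²) − 1027·9.81·(+5.216) = 365700 + (-130000) − (52550) = 183200 Pa.

P₂ ≈ 183200 Pa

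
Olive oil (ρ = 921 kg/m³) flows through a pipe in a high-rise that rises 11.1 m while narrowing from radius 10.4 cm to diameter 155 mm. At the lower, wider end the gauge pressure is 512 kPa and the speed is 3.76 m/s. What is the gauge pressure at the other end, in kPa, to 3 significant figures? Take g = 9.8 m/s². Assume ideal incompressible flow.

Continuity gives A₁v₁ = A₂v₂, so v₂ = (340 cm²)/(189 cm²) × 3.76 m/s = 6.77 m/s.
Bernoulli: P₁ + ½ρv₁² + ρg h₁ = P₂ + ½ρv₂² + ρg h₂, so P₂ = P₁ + ½ρ(v₁² − v₂²) − ρg(h₂ − h₁).
P₂ = 512000 + ½·921·(3.76² − 6.77²) − 921·9.8·(+11.1) = 512000 + (-14600) − (100000) = 397000 Pa.

P₂ = 397 kPa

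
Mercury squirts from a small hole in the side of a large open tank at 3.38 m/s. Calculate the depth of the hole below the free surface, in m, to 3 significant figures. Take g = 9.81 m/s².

h ≈ 0.582 m

For a small hole in a large open tank, ½v² = gh, giving h = v²/(2g).
h = 3.38²/(2·9.81) = 11.4/19.62 = 0.582 m.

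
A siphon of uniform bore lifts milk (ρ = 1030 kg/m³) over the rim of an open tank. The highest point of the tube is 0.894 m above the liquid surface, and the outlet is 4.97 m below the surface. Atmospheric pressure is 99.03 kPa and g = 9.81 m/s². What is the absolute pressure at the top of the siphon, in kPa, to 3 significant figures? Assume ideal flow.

P_top ≈ 39.8 kPa

Bernoulli surface→outlet gives ½v² = g·h_out, so v = √(2·9.81·4.97) = 9.87 m/s.
The bore is uniform, so the speed at the crest is the same v. Bernoulli surface→crest: P_atm = P_top + ½ρv² + ρg·h_top.
P_top = 99030 − ½·1030·9.87² − 1030·9.81·0.894 = 39800 Pa.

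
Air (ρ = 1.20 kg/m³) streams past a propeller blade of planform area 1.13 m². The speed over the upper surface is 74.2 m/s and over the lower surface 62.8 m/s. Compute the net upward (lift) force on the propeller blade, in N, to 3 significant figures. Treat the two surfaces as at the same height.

With equal heights on the two surfaces, Bernoulli gives P_lower − P_upper = ½ρ(v_upper² − v_lower²).
ΔP = ½·1.20·(74.2² − 62.8²) = 937 Pa.
Lift = ΔP · A = 937 × 1.13 = 1060 N.

1060 N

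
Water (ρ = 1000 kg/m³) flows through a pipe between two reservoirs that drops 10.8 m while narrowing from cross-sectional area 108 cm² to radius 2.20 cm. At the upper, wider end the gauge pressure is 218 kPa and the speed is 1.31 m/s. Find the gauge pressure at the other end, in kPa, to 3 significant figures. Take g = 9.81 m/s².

282 kPa

By continuity, v₂ = v₁·A₁/A₂ = 1.31·(108/15.2) = 9.30 m/s.
Applying Bernoulli between the two ends and solving for P₂: P₂ = P₁ + ½ρ(v₁² − v₂²) − ρgΔh.
P₂ = 218000 + ½·1000·(1.31² − 9.30²) − 1000·9.81·(−10.8) = 218000 + (-42400) − (-106000) = 282000 Pa.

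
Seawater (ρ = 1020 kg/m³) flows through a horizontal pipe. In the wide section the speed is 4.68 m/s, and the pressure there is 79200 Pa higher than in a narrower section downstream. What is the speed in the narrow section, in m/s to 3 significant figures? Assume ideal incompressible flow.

v₂ = 13.3 m/s

Horizontal Bernoulli: P₁ + ½ρv₁² = P₂ + ½ρv₂², so v₂² = v₁² + 2(P₁ − P₂)/ρ.
v₂ = √(4.68² + 2·79200/1020) = √(21.9 + 155) = 13.3 m/s.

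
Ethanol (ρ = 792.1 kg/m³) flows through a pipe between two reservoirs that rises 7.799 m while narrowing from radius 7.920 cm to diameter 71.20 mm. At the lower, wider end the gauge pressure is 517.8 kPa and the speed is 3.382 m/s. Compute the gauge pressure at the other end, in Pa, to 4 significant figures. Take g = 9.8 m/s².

350800 Pa

Continuity gives A₁v₁ = A₂v₂, so v₂ = (197.1 cm²)/(39.82 cm²) × 3.382 m/s = 16.74 m/s.
Energy conservation along the streamline gives P₂ = P₁ − ½ρ(v₂² − v₁²) − ρg(h₂ − h₁).
P₂ = 517800 + ½·792.1·(3.382² − 16.74²) − 792.1·9.8·(+7.799) = 517800 + (-106400) − (60540) = 350800 Pa.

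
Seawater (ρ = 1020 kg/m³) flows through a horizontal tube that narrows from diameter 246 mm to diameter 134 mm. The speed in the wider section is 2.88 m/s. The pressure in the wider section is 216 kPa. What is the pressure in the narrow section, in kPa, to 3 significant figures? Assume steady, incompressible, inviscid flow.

By continuity, v₂ = v₁·A₁/A₂ = 2.88·(475/141) = 9.71 m/s.
The pipe is horizontal, so Bernoulli reduces to P₁ + ½ρv₁² = P₂ + ½ρv₂².
P₂ = P₁ − ½ρ(v₂² − v₁²) = 216000 − ½·1020·(9.71² − 2.88²) = 216000 − 43800 = 172000 Pa.

P₂ = 172 kPa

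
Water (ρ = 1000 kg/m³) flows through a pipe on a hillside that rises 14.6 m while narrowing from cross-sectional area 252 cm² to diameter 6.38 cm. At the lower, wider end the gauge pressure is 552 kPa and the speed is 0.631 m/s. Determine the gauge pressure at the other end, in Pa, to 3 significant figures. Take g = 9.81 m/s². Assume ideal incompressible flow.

Mass conservation (A₁v₁ = A₂v₂) gives v₂ = 0.631 × 252/32.0 = 4.97 m/s.
Applying Bernoulli between the two ends and solving for P₂: P₂ = P₁ + ½ρ(v₁² − v₂²) − ρgΔh.
P₂ = 552000 + ½·1000·(0.631² − 4.97²) − 1000·9.81·(+14.6) = 552000 + (-12200) − (143000) = 397000 Pa.

397000 Pa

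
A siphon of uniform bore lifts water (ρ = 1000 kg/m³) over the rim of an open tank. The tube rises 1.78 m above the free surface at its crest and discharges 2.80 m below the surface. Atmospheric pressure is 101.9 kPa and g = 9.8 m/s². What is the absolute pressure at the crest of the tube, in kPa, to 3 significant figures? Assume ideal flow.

P_top ≈ 57.0 kPa

From the surface to the outlet (both open to atmosphere, surface at rest): v = √(2g·h_out) = √(2·9.8·2.80) = 7.41 m/s.
With constant cross-section the crest speed equals v; applying Bernoulli from the surface up to the crest, P_top = P_atm − ½ρv² − ρg·h_top.
P_top = 101900 − ½·1000·7.41² − 1000·9.8·1.78 = 57000 Pa.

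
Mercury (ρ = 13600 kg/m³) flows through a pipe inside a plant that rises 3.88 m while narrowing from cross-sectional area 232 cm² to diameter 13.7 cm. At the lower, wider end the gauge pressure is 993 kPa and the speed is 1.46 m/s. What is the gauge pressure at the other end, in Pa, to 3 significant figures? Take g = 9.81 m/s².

By continuity, v₂ = v₁·A₁/A₂ = 1.46·(232/147) = 2.30 m/s.
Bernoulli: P₁ + ½ρv₁² + ρg h₁ = P₂ + ½ρv₂² + ρg h₂, so P₂ = P₁ + ½ρ(v₁² − v₂²) − ρg(h₂ − h₁).
P₂ = 993000 + ½·13600·(1.46² − 2.30²) − 13600·9.81·(+3.88) = 993000 + (-21400) − (518000) = 454000 Pa.

454000 Pa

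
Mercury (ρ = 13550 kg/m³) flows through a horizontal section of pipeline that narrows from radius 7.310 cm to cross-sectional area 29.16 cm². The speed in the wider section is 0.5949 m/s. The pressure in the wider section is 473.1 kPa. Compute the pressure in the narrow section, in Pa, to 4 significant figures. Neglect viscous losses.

P₂ ≈ 396000 Pa

Continuity gives A₁v₁ = A₂v₂, so v₂ = (167.9 cm²)/(29.16 cm²) × 0.5949 m/s = 3.425 m/s.
With no height change, Bernoulli's equation is P₁ + ½ρv₁² = P₂ + ½ρv₂².
P₂ = P₁ − ½ρ(v₂² − v₁²) = 473100 − ½·13550·(3.425² − 0.5949²) = 473100 − 77070 = 396000 Pa.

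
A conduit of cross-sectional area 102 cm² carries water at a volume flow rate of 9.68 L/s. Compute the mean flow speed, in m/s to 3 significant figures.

v ≈ 0.949 m/s

Q = 9.68 L/s = 0.00968 m³/s.
v = Q/A = 0.00968 / 0.0102 = 0.949 m/s.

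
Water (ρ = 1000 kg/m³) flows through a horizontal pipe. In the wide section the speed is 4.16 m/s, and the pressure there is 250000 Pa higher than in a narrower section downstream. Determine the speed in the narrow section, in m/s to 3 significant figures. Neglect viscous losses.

Along the level pipe P + ½ρv² is conserved, hence v₂² = v₁² + 2(P₁ − P₂)/ρ.
v₂ = √(4.16² + 2·250000/1000) = √(17.3 + 500) = 22.7 m/s.

v₂ = 22.7 m/s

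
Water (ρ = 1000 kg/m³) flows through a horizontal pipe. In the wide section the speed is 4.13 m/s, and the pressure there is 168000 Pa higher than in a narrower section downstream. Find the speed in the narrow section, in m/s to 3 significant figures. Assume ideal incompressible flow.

v₂ ≈ 18.8 m/s

Along the level pipe P + ½ρv² is conserved, hence v₂² = v₁² + 2(P₁ − P₂)/ρ.
v₂ = √(4.13² + 2·168000/1000) = √(17.1 + 336) = 18.8 m/s.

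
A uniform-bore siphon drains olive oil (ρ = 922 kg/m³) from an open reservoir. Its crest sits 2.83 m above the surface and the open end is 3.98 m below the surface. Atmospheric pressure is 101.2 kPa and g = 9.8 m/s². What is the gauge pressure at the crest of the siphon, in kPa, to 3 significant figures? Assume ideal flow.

P_gauge ≈ -61.5 kPa

From the surface to the outlet (both open to atmosphere, surface at rest): v = √(2g·h_out) = √(2·9.8·3.98) = 8.83 m/s.
With constant cross-section the crest speed equals v; applying Bernoulli from the surface up to the crest, P_top = P_atm − ½ρv² − ρg·h_top.
P_top = 101200 − ½·922·8.83² − 922·9.8·2.83 = 39700 Pa. So P_gauge = P_top − P_atm = -61500 Pa.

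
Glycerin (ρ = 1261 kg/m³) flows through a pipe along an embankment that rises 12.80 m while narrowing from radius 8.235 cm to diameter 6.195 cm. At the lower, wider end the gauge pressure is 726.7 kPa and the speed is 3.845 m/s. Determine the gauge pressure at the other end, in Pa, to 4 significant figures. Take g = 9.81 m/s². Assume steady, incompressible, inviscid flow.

The volume flow rate is constant, so v₂ = (A₁/A₂)v₁ = (213.0/30.14)·3.845 = 27.18 m/s.
Bernoulli: P₁ + ½ρv₁² + ρg h₁ = P₂ + ½ρv₂² + ρg h₂, so P₂ = P₁ + ½ρ(v₁² − v₂²) − ρg(h₂ − h₁).
P₂ = 726700 + ½·1261·(3.845² − 27.18²) − 1261·9.81·(+12.80) = 726700 + (-456400) − (158300) = 112000 Pa.

112000 Pa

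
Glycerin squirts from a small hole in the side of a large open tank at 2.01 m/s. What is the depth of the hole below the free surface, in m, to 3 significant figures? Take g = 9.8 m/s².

0.206 m

Torricelli: v = √(2gh), so h = v²/(2g).
h = 2.01²/(2·9.8) = 4.04/19.60 = 0.206 m.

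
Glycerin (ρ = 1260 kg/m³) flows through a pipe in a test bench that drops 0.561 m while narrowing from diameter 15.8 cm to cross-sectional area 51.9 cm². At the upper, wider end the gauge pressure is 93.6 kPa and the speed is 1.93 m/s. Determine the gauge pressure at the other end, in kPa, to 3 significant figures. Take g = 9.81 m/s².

P₂ ≈ 69.4 kPa

Mass conservation (A₁v₁ = A₂v₂) gives v₂ = 1.93 × 196/51.9 = 7.29 m/s.
Energy conservation along the streamline gives P₂ = P₁ − ½ρ(v₂² − v₁²) − ρg(h₂ − h₁).
P₂ = 93600 + ½·1260·(1.93² − 7.29²) − 1260·9.81·(−0.561) = 93600 + (-31100) − (-6930) = 69400 Pa.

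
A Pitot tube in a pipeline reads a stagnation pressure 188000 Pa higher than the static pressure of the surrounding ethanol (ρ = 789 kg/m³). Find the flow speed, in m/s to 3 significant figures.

The dynamic pressure equals the rise in static pressure at the stagnation point: ΔP = ½ρv².
v = √(2ΔP/ρ) = √(2·188000/789) = 21.8 m/s.

21.8 m/s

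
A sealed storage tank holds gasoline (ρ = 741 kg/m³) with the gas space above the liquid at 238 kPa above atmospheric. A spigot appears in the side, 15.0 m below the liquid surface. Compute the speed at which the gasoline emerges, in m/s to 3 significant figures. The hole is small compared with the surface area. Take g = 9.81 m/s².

v ≈ 30.6 m/s

Take point 1 at the surface (v₁ ≈ 0) and point 2 at the hole (at atmospheric pressure). Bernoulli: P₁ + ρg h = P_atm + ½ρv₂².
With P₁ − P_atm = 238000 Pa, v₂ = √(2gh + 2ΔP/ρ) = √(2·9.81·15.0 + 2·238000/741) = 30.6 m/s.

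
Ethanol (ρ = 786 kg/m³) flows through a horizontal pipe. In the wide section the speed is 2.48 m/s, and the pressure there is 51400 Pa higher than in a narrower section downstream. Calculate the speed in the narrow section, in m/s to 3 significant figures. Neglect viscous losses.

v₂ = 11.7 m/s

Horizontal Bernoulli: P₁ + ½ρv₁² = P₂ + ½ρv₂², so v₂² = v₁² + 2(P₁ − P₂)/ρ.
v₂ = √(2.48² + 2·51400/786) = √(6.15 + 131) = 11.7 m/s.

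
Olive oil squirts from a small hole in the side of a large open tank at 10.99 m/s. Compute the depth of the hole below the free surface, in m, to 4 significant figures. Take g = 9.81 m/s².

Torricelli: v = √(2gh), so h = v²/(2g).
h = 10.99²/(2·9.81) = 120.8/19.62 = 6.156 m.

h = 6.156 m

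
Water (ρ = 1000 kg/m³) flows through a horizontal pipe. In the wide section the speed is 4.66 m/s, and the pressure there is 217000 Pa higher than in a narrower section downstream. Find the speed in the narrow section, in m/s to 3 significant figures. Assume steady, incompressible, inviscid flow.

Along the level pipe P + ½ρv² is conserved, hence v₂² = v₁² + 2(P₁ − P₂)/ρ.
v₂ = √(4.66² + 2·217000/1000) = √(21.7 + 434) = 21.3 m/s.

v₂ = 21.3 m/s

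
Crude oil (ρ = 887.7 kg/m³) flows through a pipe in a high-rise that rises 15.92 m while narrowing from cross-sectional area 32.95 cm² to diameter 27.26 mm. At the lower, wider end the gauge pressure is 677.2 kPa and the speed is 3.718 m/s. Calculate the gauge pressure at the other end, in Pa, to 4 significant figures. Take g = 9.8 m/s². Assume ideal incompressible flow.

P₂ ≈ 349300 Pa

The volume flow rate is constant, so v₂ = (A₁/A₂)v₁ = (32.95/5.836)·3.718 = 20.99 m/s.
Energy conservation along the streamline gives P₂ = P₁ − ½ρ(v₂² − v₁²) − ρg(h₂ − h₁).
P₂ = 677200 + ½·887.7·(3.718² − 20.99²) − 887.7·9.8·(+15.92) = 677200 + (-189400) − (138500) = 349300 Pa.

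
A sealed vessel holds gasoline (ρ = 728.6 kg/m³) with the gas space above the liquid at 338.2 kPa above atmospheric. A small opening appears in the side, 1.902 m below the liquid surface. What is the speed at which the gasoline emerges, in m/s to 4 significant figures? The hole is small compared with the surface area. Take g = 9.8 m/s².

v ≈ 31.07 m/s

Take point 1 at the surface (v₁ ≈ 0) and point 2 at the hole (at atmospheric pressure). Bernoulli: P₁ + ρg h = P_atm + ½ρv₂².
With P₁ − P_atm = 338200 Pa, v₂ = √(2gh + 2ΔP/ρ) = √(2·9.8·1.902 + 2·338200/728.6) = 31.07 m/s.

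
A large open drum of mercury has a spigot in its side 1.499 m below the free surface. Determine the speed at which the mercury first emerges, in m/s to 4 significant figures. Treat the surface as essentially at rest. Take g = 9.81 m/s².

v ≈ 5.423 m/s

With the surface at rest and both surface and jet at atmospheric pressure, Bernoulli gives ρg h = ½ρv², so v = √(2gh) = √(2·9.81·1.499) = 5.423 m/s.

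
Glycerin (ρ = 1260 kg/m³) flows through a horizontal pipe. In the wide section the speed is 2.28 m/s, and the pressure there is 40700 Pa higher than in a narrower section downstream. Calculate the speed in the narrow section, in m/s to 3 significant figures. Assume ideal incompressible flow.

Along the level pipe P + ½ρv² is conserved, hence v₂² = v₁² + 2(P₁ − P₂)/ρ.
v₂ = √(2.28² + 2·40700/1260) = √(5.20 + 64.6) = 8.35 m/s.

v₂ = 8.35 m/s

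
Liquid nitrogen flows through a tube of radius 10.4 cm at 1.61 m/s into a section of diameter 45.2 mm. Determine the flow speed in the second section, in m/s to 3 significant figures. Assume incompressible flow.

34.1 m/s

Mass conservation (A₁v₁ = A₂v₂) gives v₂ = 1.61 × 340/16.0 = 34.1 m/s.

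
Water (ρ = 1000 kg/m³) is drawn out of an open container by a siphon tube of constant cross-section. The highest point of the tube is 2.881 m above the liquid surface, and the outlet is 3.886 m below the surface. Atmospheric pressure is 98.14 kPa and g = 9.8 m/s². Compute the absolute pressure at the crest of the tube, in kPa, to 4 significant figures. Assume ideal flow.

From the surface to the outlet (both open to atmosphere, surface at rest): v = √(2g·h_out) = √(2·9.8·3.886) = 8.727 m/s.
With constant cross-section the crest speed equals v; applying Bernoulli from the surface up to the crest, P_top = P_atm − ½ρv² − ρg·h_top.
P_top = 98140 − ½·1000·8.727² − 1000·9.8·2.881 = 31820 Pa.

P_top = 31.82 kPa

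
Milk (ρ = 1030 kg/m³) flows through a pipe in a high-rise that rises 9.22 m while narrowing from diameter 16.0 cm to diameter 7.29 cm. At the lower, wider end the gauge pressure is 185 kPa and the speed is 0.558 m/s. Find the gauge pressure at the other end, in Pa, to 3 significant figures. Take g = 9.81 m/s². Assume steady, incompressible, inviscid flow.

P₂ ≈ 88300 Pa

Mass conservation (A₁v₁ = A₂v₂) gives v₂ = 0.558 × 201/41.7 = 2.69 m/s.
Energy conservation along the streamline gives P₂ = P₁ − ½ρ(v₂² − v₁²) − ρg(h₂ − h₁).
P₂ = 185000 + ½·1030·(0.558² − 2.69²) − 1030·9.81·(+9.22) = 185000 + (-3560) − (93200) = 88300 Pa.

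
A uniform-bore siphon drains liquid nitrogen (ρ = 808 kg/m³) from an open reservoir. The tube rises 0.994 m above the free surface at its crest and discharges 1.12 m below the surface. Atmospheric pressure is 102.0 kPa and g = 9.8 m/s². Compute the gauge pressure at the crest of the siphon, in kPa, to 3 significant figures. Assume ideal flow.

-16.7 kPa

The outlet speed comes from Torricelli: v = √(2g·1.12) = 4.69 m/s.
The bore is uniform, so the speed at the crest is the same v. Bernoulli surface→crest: P_atm = P_top + ½ρv² + ρg·h_top.
P_top = 102000 − ½·808·4.69² − 808·9.8·0.994 = 85300 Pa. So P_gauge = P_top − P_atm = -16700 Pa.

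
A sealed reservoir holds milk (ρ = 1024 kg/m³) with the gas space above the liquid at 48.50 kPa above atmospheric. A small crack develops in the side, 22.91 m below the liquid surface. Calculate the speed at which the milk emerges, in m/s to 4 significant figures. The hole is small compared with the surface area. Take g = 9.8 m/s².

v ≈ 23.32 m/s

Take point 1 at the surface (v₁ ≈ 0) and point 2 at the hole (at atmospheric pressure). Bernoulli: P₁ + ρg h = P_atm + ½ρv₂².
With P₁ − P_atm = 48500 Pa, v₂ = √(2gh + 2ΔP/ρ) = √(2·9.8·22.91 + 2·48500/1024) = 23.32 m/s.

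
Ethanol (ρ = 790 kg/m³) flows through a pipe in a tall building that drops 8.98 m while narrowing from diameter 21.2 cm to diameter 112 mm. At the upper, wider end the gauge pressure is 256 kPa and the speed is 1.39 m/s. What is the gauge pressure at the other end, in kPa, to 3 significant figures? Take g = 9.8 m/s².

Mass conservation (A₁v₁ = A₂v₂) gives v₂ = 1.39 × 353/98.5 = 4.98 m/s.
Energy conservation along the streamline gives P₂ = P₁ − ½ρ(v₂² − v₁²) − ρg(h₂ − h₁).
P₂ = 256000 + ½·790·(1.39² − 4.98²) − 790·9.8·(−8.98) = 256000 + (-9030) − (-69500) = 316000 Pa.

P₂ ≈ 316 kPa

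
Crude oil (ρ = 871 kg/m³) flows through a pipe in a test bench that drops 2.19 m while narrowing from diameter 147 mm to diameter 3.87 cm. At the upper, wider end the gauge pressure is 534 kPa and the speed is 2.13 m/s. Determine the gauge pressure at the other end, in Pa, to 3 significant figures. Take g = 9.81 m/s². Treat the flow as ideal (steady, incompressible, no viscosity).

P₂ ≈ 143000 Pa

Continuity gives A₁v₁ = A₂v₂, so v₂ = (170 cm²)/(11.8 cm²) × 2.13 m/s = 30.7 m/s.
Bernoulli: P₁ + ½ρv₁² + ρg h₁ = P₂ + ½ρv₂² + ρg h₂, so P₂ = P₁ + ½ρ(v₁² − v₂²) − ρg(h₂ − h₁).
P₂ = 534000 + ½·871·(2.13² − 30.7²) − 871·9.81·(−2.19) = 534000 + (-409000) − (-18700) = 143000 Pa.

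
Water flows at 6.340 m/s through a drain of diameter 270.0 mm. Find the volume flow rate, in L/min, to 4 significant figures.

Q = A·v = 0.05726 m² × 6.340 m/s = 0.3630 m³/s.
Converting: 0.3630 m³/s × 60000 = 21780 L/min.

Q = 21780 L/min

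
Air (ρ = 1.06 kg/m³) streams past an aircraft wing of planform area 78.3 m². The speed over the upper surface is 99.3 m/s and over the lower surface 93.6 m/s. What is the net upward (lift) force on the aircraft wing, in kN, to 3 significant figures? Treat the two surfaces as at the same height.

F = 45.6 kN

With equal heights on the two surfaces, Bernoulli gives P_lower − P_upper = ½ρ(v_upper² − v_lower²).
ΔP = ½·1.06·(99.3² − 93.6²) = 583 Pa.
Lift = ΔP · A = 583 × 78.3 = 45600 N.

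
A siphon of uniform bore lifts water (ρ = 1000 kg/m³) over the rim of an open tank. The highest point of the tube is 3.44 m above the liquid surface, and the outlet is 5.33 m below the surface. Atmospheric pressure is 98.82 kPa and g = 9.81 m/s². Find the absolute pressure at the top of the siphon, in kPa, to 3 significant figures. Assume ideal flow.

From the surface to the outlet (both open to atmosphere, surface at rest): v = √(2g·h_out) = √(2·9.81·5.33) = 10.2 m/s.
Continuity keeps v the same throughout the tube; from surface to crest, P_atm + 0 = P_top + ½ρv² + ρg·h_top.
P_top = 98820 − ½·1000·10.2² − 1000·9.81·3.44 = 12800 Pa.

P_top = 12.8 kPa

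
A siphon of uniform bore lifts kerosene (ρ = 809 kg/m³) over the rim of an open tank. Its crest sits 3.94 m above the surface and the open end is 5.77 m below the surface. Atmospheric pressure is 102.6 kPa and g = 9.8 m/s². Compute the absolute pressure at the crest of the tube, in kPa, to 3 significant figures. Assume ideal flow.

From the surface to the outlet (both open to atmosphere, surface at rest): v = √(2g·h_out) = √(2·9.8·5.77) = 10.6 m/s.
The bore is uniform, so the speed at the crest is the same v. Bernoulli surface→crest: P_atm = P_top + ½ρv² + ρg·h_top.
P_top = 102600 − ½·809·10.6² − 809·9.8·3.94 = 25600 Pa.

P_top ≈ 25.6 kPa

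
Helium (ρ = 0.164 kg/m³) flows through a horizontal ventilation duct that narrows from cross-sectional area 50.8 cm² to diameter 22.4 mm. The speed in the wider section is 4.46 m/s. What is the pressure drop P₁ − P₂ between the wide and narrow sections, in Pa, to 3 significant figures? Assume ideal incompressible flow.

Mass conservation (A₁v₁ = A₂v₂) gives v₂ = 4.46 × 50.8/3.94 = 57.5 m/s.
The pipe is horizontal, so Bernoulli reduces to P₁ + ½ρv₁² = P₂ + ½ρv₂².
P₁ − P₂ = ½·0.164·(57.5² − 4.46²) = ½·0.164·3290 = 269 Pa.

269 Pa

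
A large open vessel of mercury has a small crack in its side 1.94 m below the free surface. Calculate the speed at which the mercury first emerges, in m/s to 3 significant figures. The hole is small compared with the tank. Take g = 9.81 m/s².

v ≈ 6.17 m/s

Torricelli's result v = √(2gh) gives v = √(2·9.81·1.94) = 6.17 m/s.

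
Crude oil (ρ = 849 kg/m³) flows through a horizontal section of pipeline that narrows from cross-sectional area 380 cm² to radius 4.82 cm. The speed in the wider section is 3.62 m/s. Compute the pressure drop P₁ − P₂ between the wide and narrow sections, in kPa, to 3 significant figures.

Mass conservation (A₁v₁ = A₂v₂) gives v₂ = 3.62 × 380/73.0 = 18.8 m/s.
Bernoulli (h₁ = h₂): P₁ − P₂ = ½ρ(v₂² − v₁²).
P₁ − P₂ = ½·849·(18.8² − 3.62²) = ½·849·342 = 145000 Pa.

ΔP = 145 kPa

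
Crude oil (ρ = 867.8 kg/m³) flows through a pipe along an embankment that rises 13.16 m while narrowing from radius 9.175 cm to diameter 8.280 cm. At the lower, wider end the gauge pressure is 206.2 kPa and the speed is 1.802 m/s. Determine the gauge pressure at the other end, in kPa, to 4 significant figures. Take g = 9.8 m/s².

Mass conservation (A₁v₁ = A₂v₂) gives v₂ = 1.802 × 264.5/53.85 = 8.850 m/s.
Energy conservation along the streamline gives P₂ = P₁ − ½ρ(v₂² − v₁²) − ρg(h₂ − h₁).
P₂ = 206200 + ½·867.8·(1.802² − 8.850²) − 867.8·9.8·(+13.16) = 206200 + (-32580) − (111900) = 61700 Pa.

P₂ = 61.70 kPa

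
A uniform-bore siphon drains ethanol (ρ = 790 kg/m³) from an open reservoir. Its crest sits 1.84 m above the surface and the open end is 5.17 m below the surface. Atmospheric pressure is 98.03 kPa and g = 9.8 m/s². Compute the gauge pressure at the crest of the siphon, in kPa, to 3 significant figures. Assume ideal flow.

From the surface to the outlet (both open to atmosphere, surface at rest): v = √(2g·h_out) = √(2·9.8·5.17) = 10.1 m/s.
With constant cross-section the crest speed equals v; applying Bernoulli from the surface up to the crest, P_top = P_atm − ½ρv² − ρg·h_top.
P_top = 98030 − ½·790·10.1² − 790·9.8·1.84 = 43800 Pa. So P_gauge = P_top − P_atm = -54300 Pa.

P_gauge ≈ -54.3 kPa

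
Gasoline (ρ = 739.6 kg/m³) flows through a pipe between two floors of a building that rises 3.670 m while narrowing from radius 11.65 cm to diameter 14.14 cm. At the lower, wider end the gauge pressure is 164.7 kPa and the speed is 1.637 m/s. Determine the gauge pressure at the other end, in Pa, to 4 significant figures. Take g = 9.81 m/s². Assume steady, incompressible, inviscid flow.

P₂ = 131800 Pa

The volume flow rate is constant, so v₂ = (A₁/A₂)v₁ = (426.4/157.0)·1.637 = 4.445 m/s.
Applying Bernoulli between the two ends and solving for P₂: P₂ = P₁ + ½ρ(v₁² − v₂²) − ρgΔh.
P₂ = 164700 + ½·739.6·(1.637² − 4.445²) − 739.6·9.81·(+3.670) = 164700 + (-6315) − (26630) = 131800 Pa.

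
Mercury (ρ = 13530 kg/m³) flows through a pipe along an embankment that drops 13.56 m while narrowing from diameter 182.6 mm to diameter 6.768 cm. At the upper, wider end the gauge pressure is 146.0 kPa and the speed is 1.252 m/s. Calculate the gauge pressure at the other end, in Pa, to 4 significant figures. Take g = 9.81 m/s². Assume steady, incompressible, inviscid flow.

Mass conservation (A₁v₁ = A₂v₂) gives v₂ = 1.252 × 261.9/35.98 = 9.113 m/s.
Energy conservation along the streamline gives P₂ = P₁ − ½ρ(v₂² − v₁²) − ρg(h₂ − h₁).
P₂ = 146000 + ½·13530·(1.252² − 9.113²) − 13530·9.81·(−13.56) = 146000 + (-551300) − (-1800000) = 1395000 Pa.

P₂ ≈ 1395000 Pa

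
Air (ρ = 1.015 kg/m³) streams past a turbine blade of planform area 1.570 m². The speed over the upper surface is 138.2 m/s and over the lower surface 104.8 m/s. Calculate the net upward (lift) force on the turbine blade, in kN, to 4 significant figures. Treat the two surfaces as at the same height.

With equal heights on the two surfaces, Bernoulli gives P_lower − P_upper = ½ρ(v_upper² − v_lower²).
ΔP = ½·1.015·(138.2² − 104.8²) = 4119 Pa.
Lift = ΔP · A = 4119 × 1.570 = 6467 N.

6.467 kN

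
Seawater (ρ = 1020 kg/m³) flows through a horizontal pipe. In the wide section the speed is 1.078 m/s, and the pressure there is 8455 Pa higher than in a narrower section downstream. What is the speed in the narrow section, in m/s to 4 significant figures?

v₂ ≈ 4.212 m/s

With h₁ = h₂, rearranging Bernoulli gives v₂ = √(v₁² + 2ΔP/ρ).
v₂ = √(1.078² + 2·8455/1020) = √(1.162 + 16.58) = 4.212 m/s.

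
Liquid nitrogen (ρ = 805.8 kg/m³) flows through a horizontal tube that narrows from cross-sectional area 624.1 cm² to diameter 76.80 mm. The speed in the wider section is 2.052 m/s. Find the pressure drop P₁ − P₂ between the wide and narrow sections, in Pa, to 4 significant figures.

ΔP ≈ 306200 Pa

By continuity, v₂ = v₁·A₁/A₂ = 2.052·(624.1/46.32) = 27.65 m/s.
Bernoulli (h₁ = h₂): P₁ − P₂ = ½ρ(v₂² − v₁²).
P₁ − P₂ = ½·805.8·(27.65² − 2.052²) = ½·805.8·760.0 = 306200 Pa.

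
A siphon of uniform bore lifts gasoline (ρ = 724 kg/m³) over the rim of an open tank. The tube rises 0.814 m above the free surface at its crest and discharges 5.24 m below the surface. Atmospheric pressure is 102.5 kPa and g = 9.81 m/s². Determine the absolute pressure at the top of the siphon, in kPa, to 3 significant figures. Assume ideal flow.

From the surface to the outlet (both open to atmosphere, surface at rest): v = √(2g·h_out) = √(2·9.81·5.24) = 10.1 m/s.
With constant cross-section the crest speed equals v; applying Bernoulli from the surface up to the crest, P_top = P_atm − ½ρv² − ρg·h_top.
P_top = 102500 − ½·724·10.1² − 724·9.81·0.814 = 59500 Pa.

P_top = 59.5 kPa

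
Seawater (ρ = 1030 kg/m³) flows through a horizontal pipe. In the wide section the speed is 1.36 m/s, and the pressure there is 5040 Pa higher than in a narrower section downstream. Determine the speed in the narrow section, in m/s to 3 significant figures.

Horizontal Bernoulli: P₁ + ½ρv₁² = P₂ + ½ρv₂², so v₂² = v₁² + 2(P₁ − P₂)/ρ.
v₂ = √(1.36² + 2·5040/1030) = √(1.85 + 9.79) = 3.41 m/s.

v₂ = 3.41 m/s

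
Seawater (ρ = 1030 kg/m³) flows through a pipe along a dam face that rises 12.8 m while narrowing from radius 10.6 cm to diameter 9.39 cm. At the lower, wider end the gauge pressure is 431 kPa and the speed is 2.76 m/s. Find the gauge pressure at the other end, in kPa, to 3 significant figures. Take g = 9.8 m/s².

204 kPa

Continuity gives A₁v₁ = A₂v₂, so v₂ = (353 cm²)/(69.3 cm²) × 2.76 m/s = 14.1 m/s.
Energy conservation along the streamline gives P₂ = P₁ − ½ρ(v₂² − v₁²) − ρg(h₂ − h₁).
P₂ = 431000 + ½·1030·(2.76² − 14.1²) − 1030·9.8·(+12.8) = 431000 + (-98000) − (129000) = 204000 Pa.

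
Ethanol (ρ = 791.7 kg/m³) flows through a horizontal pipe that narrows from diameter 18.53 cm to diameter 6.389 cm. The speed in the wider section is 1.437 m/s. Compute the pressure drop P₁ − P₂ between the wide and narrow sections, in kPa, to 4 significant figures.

The volume flow rate is constant, so v₂ = (A₁/A₂)v₁ = (269.7/32.06)·1.437 = 12.09 m/s.
The pipe is horizontal, so Bernoulli reduces to P₁ + ½ρv₁² = P₂ + ½ρv₂².
P₁ − P₂ = ½·791.7·(12.09² − 1.437²) = ½·791.7·144.0 = 57020 Pa.

ΔP ≈ 57.02 kPa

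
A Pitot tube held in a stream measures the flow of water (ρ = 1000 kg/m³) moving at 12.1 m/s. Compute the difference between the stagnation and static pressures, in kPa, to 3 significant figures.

ΔP = 73.2 kPa

Bernoulli between the free stream and the stagnation point: ½ρv² = P_stag − P_static.
ΔP = ½·1000·12.1² = 73200 Pa.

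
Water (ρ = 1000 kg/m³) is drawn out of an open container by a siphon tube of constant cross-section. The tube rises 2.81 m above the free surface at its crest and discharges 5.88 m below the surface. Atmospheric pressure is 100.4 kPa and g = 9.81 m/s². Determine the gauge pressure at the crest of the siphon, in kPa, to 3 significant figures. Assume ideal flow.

-85.2 kPa

Bernoulli surface→outlet gives ½v² = g·h_out, so v = √(2·9.81·5.88) = 10.7 m/s.
The bore is uniform, so the speed at the crest is the same v. Bernoulli surface→crest: P_atm = P_top + ½ρv² + ρg·h_top.
P_top = 100400 − ½·1000·10.7² − 1000·9.81·2.81 = 15200 Pa. So P_gauge = P_top − P_atm = -85200 Pa.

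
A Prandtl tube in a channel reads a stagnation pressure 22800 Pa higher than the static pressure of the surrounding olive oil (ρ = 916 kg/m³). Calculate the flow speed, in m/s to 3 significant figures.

v ≈ 7.06 m/s

The dynamic pressure equals the rise in static pressure at the stagnation point: ΔP = ½ρv².
v = √(2ΔP/ρ) = √(2·22800/916) = 7.06 m/s.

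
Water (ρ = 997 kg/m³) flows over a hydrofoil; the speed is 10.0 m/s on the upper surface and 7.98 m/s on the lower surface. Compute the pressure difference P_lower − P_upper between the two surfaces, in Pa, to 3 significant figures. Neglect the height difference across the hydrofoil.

Bernoulli (same height): P_lower − P_upper = ½ρ(v_upper² − v_lower²).
ΔP = ½·997·(10.0² − 7.98²) = 18100 Pa.

ΔP ≈ 18100 Pa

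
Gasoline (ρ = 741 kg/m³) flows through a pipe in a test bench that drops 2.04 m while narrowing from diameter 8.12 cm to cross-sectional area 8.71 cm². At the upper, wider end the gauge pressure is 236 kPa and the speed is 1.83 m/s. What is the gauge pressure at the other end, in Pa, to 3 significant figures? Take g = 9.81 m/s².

P₂ ≈ 208000 Pa

The volume flow rate is constant, so v₂ = (A₁/A₂)v₁ = (51.8/8.71)·1.83 = 10.9 m/s.
Bernoulli: P₁ + ½ρv₁² + ρg h₁ = P₂ + ½ρv₂² + ρg h₂, so P₂ = P₁ + ½ρ(v₁² − v₂²) − ρg(h₂ − h₁).
P₂ = 236000 + ½·741·(1.83² − 10.9²) − 741·9.81·(−2.04) = 236000 + (-42600) − (-14800) = 208000 Pa.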